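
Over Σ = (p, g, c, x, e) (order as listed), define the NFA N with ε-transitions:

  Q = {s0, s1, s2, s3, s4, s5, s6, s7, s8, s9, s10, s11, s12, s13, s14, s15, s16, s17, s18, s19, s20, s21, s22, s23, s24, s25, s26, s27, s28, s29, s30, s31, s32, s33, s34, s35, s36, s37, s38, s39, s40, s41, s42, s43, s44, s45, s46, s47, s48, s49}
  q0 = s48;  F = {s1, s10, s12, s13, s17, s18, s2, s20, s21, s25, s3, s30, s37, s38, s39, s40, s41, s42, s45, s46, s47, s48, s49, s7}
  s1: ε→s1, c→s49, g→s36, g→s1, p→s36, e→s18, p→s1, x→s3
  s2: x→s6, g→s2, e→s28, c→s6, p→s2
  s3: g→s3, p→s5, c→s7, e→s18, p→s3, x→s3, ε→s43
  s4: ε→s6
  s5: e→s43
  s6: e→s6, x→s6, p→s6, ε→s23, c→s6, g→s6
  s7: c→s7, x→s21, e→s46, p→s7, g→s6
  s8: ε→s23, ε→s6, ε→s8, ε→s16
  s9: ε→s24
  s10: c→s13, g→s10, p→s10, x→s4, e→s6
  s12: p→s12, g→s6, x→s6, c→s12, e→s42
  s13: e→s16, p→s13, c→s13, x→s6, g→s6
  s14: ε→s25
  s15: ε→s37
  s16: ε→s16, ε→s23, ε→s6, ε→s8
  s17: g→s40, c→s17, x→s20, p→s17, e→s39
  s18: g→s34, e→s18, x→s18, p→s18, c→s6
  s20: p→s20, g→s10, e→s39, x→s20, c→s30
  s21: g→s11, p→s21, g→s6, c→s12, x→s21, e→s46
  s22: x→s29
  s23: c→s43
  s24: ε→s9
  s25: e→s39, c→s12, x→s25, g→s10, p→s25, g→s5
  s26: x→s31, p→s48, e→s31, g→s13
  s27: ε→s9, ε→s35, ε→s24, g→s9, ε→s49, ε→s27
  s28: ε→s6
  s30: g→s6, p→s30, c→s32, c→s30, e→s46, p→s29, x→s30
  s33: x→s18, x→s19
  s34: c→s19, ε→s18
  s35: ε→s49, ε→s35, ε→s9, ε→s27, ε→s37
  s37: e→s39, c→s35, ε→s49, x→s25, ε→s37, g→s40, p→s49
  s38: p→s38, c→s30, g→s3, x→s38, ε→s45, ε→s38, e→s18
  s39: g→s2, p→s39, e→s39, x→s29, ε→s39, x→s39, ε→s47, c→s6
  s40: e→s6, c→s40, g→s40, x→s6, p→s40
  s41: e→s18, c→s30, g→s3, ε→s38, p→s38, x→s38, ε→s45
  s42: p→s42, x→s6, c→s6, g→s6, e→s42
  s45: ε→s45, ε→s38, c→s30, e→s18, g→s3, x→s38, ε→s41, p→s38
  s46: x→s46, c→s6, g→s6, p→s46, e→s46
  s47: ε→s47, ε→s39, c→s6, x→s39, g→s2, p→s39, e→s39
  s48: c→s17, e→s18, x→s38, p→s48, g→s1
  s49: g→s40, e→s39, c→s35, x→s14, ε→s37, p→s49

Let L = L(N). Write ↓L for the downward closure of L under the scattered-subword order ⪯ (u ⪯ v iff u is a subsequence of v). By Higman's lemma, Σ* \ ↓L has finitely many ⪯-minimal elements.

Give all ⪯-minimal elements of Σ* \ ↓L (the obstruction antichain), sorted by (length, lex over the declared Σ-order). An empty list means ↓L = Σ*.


min(Σ*\↓L) = [ec, cgx, cge, xcg, gcxcx].

|Q|=50, |F|=24, |δ|=186 (42 ε).
min D↑ (21 st, q0=0, F={11}): 0:p→0,g→1,c→2,x→3,e→4 1:p→1,g→1,c→5,x→6,e→4 2:p→2,g→7,c→2,x→8,e→9 3:p→3,g→6,c→10,x→3,e→4 4:p→4,g→4,c→11,x→4,e→4 5:p→5,g→7,c→5,x→12,e→9 6:p→6,g→6,c→13,x→6,e→4 7:p→7,g→7,c→7,x→11,e→11 8:p→8,g→14,c→10,x→8,e→9 9:p→9,g→15,c→11,x→9,e→9 10:p→10,g→11,c→10,x→10,e→16 11:p→11,g→11,c→11,x→11,e→11 12:p→12,g→14,c→17,x→12,e→9 13:p→13,g→11,c→13,x→18,e→16 14:p→14,g→14,c→19,x→11,e→11 15:p→15,g→15,c→11,x→11,e→11 16:p→16,g→11,c→11,x→16,e→16 17:p→17,g→11,c→17,x→11,e→20 18:p→18,g→11,c→17,x→18,e→16 19:p→19,g→11,c→19,x→11,e→11 20:p→20,g→11,c→11,x→11,e→20.
'ec': |S_i|=[43, 15, 4] end={s19,s23,s43,s6} ∉↓L; 2/2 single-dels accept.
'cgx': N↓-sim [43, 34, 15, 4] end={s23,s4,s43,s6} ∉↓L; 3/3 deletions ∈↓L.
'cge': |S_i|=[43, 34, 15, 6] end={s16,s23,s28,s43,s6,s8} — reject; 3/3 del acc.
'xcg': run [43, 32, 16, 4] end={s11,s23,s43,s6} ∉↓L; 3/3 deletions ∈↓L.
'gcxcx': run [43, 35, 30, 21, 8, 3] end={s23,s43,s6} ∉↓L; 5/5 single-dels accept.
5 obstructions.


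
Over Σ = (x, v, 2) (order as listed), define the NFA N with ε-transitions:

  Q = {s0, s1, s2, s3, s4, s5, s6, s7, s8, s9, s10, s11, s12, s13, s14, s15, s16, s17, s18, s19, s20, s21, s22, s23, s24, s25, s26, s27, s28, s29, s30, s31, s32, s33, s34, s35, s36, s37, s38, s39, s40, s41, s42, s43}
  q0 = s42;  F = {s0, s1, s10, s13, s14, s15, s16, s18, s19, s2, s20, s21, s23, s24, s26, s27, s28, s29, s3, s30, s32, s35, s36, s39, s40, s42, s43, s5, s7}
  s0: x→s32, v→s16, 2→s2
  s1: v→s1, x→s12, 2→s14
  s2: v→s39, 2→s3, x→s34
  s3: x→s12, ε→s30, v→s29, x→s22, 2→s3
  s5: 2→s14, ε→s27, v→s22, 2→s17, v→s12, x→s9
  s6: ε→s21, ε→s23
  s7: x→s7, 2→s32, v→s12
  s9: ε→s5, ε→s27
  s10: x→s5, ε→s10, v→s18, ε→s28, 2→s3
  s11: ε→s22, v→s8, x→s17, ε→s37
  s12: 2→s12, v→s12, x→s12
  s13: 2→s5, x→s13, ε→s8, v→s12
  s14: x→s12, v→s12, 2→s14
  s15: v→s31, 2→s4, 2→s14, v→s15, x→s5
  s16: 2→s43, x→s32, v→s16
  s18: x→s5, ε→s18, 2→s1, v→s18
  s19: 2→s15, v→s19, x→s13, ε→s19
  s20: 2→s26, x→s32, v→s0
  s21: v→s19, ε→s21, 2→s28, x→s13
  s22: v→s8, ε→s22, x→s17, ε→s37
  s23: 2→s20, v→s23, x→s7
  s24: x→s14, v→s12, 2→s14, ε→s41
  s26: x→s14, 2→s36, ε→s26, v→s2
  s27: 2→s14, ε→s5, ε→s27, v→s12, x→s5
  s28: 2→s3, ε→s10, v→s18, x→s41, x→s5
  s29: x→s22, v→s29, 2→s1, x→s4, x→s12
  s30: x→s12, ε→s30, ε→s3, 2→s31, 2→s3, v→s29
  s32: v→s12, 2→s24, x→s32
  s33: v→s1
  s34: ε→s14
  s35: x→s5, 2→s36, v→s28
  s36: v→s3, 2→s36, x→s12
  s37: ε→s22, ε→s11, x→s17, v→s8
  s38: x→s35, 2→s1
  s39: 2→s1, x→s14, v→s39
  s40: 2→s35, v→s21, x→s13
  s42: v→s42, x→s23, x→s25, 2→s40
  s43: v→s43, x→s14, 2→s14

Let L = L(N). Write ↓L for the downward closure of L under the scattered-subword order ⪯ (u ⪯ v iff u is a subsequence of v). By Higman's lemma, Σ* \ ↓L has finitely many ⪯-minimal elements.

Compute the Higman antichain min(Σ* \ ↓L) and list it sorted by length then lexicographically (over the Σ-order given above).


A = [xxv, 2xv, 222x, x22xx, 2vv22v].

|Q|=44, |F|=29, |δ|=135 (26 ε).
min D↑ (27 st, q0=0, F={8}): 0:x→1,v→0,2→2 1:x→3,v→1,2→4 2:x→5,v→6,2→7 3:x→3,v→8,2→9 4:x→9,v→10,2→11 5:x→5,v→8,2→12 6:x→5,v→13,2→14 7:x→12,v→14,2→15 8:x→8,v→8,2→8 9:x→9,v→8,2→16 10:x→9,v→17,2→18 11:x→19,v→18,2→15 12:x→12,v→8,2→19 13:x→5,v→13,2→20 14:x→12,v→21,2→22 15:x→8,v→22,2→15 16:x→19,v→8,2→19 17:x→9,v→17,2→23 18:x→19,v→24,2→22 19:x→8,v→8,2→19 20:x→12,v→20,2→19 21:x→12,v→21,2→25 22:x→8,v→26,2→22 23:x→19,v→23,2→19 24:x→19,v→24,2→25 25:x→8,v→25,2→19 26:x→8,v→26,2→25.
'xxv': |S_i|=[41, 32, 17, 6] end={s11,s12,s17,s22,s37,s8} ∉↓L; 3/3 del acc.
'2xv': |S_i|=[41, 37, 16, 6] end={s11,s12,s17,s22,s37,s8} ∉↓L; 3/3 deletions ∈↓L.
'222x': N↓-sim [41, 37, 29, 14, 7] end={s11,s12,s17,s22,s37,s4,s8} rej; 4/4 single-dels accept.
'x22xx': |S_i|=[41, 32, 28, 21, 9, 2] end={s12,s17} rej; 5/5 single-dels accept.
'2vv22v': run [41, 37, 32, 24, 17, 4, 1] end={s12} rej; 6/6 single-dels accept.
5 words, ⪯-incomp.


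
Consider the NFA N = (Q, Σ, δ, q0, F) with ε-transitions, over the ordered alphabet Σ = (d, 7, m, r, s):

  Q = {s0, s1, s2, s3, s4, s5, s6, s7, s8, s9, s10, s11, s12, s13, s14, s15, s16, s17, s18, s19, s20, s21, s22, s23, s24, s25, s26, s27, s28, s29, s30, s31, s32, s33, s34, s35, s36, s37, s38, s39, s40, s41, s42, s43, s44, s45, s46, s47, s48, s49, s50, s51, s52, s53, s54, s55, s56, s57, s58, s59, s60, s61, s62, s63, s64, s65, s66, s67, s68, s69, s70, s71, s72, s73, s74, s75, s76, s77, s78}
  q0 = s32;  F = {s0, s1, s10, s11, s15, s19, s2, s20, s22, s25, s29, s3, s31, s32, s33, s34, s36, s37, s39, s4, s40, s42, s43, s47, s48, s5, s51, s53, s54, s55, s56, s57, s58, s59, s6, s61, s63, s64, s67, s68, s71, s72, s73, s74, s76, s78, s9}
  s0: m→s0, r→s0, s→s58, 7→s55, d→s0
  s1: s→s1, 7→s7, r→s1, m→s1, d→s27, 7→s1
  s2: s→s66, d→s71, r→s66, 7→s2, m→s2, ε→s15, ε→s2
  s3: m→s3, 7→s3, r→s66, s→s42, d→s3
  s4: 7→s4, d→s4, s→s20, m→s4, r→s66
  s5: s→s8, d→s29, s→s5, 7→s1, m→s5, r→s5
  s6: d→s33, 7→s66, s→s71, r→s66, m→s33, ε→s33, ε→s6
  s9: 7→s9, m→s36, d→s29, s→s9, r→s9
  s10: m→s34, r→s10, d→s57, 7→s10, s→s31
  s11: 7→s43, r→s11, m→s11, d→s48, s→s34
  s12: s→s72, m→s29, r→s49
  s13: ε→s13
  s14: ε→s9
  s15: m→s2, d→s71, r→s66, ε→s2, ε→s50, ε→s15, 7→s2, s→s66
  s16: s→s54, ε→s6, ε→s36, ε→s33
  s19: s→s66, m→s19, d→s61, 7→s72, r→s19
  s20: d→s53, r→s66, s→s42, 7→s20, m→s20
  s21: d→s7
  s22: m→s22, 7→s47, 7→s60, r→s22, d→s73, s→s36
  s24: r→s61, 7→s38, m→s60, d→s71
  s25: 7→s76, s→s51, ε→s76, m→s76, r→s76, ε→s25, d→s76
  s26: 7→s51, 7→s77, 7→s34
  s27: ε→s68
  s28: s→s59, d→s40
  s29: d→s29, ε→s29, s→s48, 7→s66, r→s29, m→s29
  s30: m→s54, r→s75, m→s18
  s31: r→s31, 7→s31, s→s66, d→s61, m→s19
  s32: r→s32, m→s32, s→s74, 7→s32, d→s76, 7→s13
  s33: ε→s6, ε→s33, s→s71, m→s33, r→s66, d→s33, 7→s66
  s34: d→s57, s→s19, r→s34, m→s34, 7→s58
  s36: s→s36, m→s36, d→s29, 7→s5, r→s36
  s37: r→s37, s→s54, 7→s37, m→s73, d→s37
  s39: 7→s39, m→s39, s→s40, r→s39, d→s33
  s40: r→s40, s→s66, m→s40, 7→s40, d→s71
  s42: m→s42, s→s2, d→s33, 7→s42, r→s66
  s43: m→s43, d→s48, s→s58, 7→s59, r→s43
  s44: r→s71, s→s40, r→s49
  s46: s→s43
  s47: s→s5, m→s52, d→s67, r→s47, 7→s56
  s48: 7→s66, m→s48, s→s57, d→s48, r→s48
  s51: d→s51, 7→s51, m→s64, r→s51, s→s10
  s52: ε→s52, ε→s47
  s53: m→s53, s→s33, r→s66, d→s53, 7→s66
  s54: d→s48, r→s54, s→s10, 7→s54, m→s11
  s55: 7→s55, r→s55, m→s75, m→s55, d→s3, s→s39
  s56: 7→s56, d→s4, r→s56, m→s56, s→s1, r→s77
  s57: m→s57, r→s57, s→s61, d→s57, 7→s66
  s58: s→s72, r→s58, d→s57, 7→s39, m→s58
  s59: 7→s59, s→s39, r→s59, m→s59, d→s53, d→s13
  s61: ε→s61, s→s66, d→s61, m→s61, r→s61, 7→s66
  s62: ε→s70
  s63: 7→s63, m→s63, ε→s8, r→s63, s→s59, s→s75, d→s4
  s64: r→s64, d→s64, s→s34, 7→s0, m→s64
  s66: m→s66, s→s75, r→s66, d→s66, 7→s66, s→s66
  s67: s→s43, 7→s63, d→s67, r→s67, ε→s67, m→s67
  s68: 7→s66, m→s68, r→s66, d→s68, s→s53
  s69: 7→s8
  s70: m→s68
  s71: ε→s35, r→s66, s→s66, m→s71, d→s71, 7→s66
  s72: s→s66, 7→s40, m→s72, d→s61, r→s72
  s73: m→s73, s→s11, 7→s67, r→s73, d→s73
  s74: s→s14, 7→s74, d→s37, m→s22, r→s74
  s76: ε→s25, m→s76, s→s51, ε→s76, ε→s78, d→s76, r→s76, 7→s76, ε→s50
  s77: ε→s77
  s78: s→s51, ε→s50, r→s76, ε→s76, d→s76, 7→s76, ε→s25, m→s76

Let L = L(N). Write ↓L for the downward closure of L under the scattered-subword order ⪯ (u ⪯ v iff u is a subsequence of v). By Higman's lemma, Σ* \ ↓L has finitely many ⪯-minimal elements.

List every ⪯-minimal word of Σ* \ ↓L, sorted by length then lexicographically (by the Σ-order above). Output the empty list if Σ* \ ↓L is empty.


A = [ssd7, dssss, sm77dr].

|Q|=79, |F|=47, |δ|=305 (33 ε).
min D↑ (44 st, q0=0, F={23}): 0:d→1,7→0,m→0,r→0,s→2 1:d→1,7→1,m→1,r→1,s→3 2:d→4,7→2,m→5,r→2,s→6 3:d→3,7→3,m→7,r→3,s→8 4:d→4,7→4,m→9,r→4,s→10 5:d→9,7→11,m→5,r→5,s→12 6:d→13,7→6,m→12,r→6,s→6 7:d→7,7→14,m→7,r→7,s→15 8:d→16,7→8,m→15,r→8,s→17 9:d→9,7→18,m→9,r→9,s→19 10:d→20,7→10,m→19,r→10,s→8 11:d→18,7→21,m→11,r→11,s→22 12:d→13,7→22,m→12,r→12,s→12 13:d→13,7→23,m→13,r→13,s→20 14:d→14,7→24,m→14,r→14,s→25 15:d→16,7→25,m→15,r→15,s→26 16:d→16,7→23,m→16,r→16,s→27 17:d→27,7→17,m→26,r→17,s→23 18:d→18,7→28,m→18,r→18,s→29 19:d→20,7→29,m→19,r→19,s→15 20:d→20,7→23,m→20,r→20,s→16 21:d→30,7→21,m→21,r→21,s→31 22:d→13,7→31,m→22,r→22,s→22 23:d→23,7→23,m→23,r→23,s→23 24:d→32,7→24,m→24,r→24,s→33 25:d→16,7→33,m→25,r→25,s→34 26:d→27,7→34,m→26,r→26,s→23 27:d→27,7→23,m→27,r→27,s→23 28:d→30,7→28,m→28,r→28,s→35 29:d→20,7→35,m→29,r→29,s→25 30:d→30,7→30,m→30,r→23,s→36 31:d→37,7→31,m→31,r→31,s→31 32:d→32,7→32,m→32,r→23,s→38 33:d→39,7→33,m→33,r→33,s→40 34:d→27,7→40,m→34,r→34,s→23 35:d→41,7→35,m→35,r→35,s→33 36:d→41,7→36,m→36,r→23,s→38 37:d→37,7→23,m→37,r→23,s→41 38:d→39,7→38,m→38,r→23,s→42 39:d→39,7→23,m→39,r→23,s→43 40:d→43,7→40,m→40,r→40,s→23 41:d→41,7→23,m→41,r→23,s→39 42:d→43,7→42,m→42,r→23,s→23 43:d→43,7→23,m→43,r→23,s→23 [Hopcroft].
'ssd7': N↓-sim [59, 55, 38, 14, 2] end={s66,s75} rej; 4/4 single-dels accept.
'dssss': N↓-sim [59, 45, 33, 20, 12, 2] end={s66,s75} ∉↓L; 5/5 single-dels accept.
'sm77dr': N↓-sim [59, 55, 47, 40, 27, 17, 2] end={s66,s75} rej; 6/6 del acc.
3 words, ⪯-incomp.


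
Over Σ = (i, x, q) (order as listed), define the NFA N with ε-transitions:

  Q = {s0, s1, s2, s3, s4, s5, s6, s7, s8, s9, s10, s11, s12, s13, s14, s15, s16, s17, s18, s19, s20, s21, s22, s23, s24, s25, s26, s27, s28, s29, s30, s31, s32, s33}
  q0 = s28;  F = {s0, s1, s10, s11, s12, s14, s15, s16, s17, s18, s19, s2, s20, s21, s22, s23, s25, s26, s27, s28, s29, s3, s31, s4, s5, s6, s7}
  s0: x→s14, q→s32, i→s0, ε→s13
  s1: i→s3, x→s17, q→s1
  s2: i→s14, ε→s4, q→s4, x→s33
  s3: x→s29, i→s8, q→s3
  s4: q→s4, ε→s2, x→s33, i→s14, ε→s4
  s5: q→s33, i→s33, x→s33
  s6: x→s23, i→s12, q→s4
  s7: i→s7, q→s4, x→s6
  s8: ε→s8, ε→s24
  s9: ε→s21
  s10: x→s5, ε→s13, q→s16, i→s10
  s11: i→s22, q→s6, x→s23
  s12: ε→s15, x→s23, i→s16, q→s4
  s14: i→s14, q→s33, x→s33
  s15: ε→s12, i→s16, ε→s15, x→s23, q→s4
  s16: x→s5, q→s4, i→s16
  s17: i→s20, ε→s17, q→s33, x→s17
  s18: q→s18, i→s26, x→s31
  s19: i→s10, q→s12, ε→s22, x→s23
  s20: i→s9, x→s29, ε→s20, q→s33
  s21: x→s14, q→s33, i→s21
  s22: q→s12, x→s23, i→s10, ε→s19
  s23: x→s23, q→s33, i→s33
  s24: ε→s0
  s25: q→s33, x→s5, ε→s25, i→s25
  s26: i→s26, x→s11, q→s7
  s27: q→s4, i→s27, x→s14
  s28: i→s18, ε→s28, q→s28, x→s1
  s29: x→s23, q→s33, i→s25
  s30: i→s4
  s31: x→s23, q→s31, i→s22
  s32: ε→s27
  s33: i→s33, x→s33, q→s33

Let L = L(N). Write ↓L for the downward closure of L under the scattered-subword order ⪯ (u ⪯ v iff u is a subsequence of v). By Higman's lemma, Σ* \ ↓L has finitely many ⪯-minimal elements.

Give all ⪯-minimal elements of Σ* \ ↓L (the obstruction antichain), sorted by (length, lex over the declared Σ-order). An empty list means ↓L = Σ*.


|Q|=34, |F|=27, |δ|=104 (19 ε).
min D↑ (25 st, q0=0, F={14}): 0:i→1,x→2,q→0 1:i→3,x→4,q→1 2:i→5,x→6,q→2 3:i→3,x→7,q→8 4:i→9,x→10,q→4 5:i→11,x→12,q→5 6:i→13,x→6,q→14 7:i→9,x→10,q→15 8:i→8,x→15,q→16 9:i→17,x→10,q→18 10:i→14,x→10,q→14 11:i→11,x→19,q→20 12:i→21,x→10,q→14 13:i→22,x→12,q→14 14:i→14,x→14,q→14 15:i→18,x→10,q→16 16:i→19,x→14,q→16 17:i→17,x→23,q→24 18:i→24,x→10,q→16 19:i→19,x→14,q→14 20:i→20,x→19,q→16 21:i→21,x→23,q→14 22:i→22,x→19,q→14 23:i→14,x→14,q→14 24:i→24,x→23,q→16 (ε-aug+det+¬).
'xxq': |S_i|=[33, 29, 10, 1] end={s33} — reject; 3/3 deletions ∈↓L.
'ixxi': run [33, 30, 18, 3, 1] end={s33} rej; 4/4 del acc.
'iiqqx': |S_i|=[33, 30, 25, 13, 4, 1] end={s33} — reject; 5/5 single-dels accept.
'xiixx': |S_i|=[33, 29, 24, 16, 3, 1] end={s33} rej; 5/5 del acc.
'iiqqiq': N↓-sim [33, 30, 25, 13, 4, 2, 1] end={s33} rej; 6/6 del acc.
5 minimals (antichain).

Antichain: [xxq, ixxi, iiqqx, xiixx, iiqqiq].


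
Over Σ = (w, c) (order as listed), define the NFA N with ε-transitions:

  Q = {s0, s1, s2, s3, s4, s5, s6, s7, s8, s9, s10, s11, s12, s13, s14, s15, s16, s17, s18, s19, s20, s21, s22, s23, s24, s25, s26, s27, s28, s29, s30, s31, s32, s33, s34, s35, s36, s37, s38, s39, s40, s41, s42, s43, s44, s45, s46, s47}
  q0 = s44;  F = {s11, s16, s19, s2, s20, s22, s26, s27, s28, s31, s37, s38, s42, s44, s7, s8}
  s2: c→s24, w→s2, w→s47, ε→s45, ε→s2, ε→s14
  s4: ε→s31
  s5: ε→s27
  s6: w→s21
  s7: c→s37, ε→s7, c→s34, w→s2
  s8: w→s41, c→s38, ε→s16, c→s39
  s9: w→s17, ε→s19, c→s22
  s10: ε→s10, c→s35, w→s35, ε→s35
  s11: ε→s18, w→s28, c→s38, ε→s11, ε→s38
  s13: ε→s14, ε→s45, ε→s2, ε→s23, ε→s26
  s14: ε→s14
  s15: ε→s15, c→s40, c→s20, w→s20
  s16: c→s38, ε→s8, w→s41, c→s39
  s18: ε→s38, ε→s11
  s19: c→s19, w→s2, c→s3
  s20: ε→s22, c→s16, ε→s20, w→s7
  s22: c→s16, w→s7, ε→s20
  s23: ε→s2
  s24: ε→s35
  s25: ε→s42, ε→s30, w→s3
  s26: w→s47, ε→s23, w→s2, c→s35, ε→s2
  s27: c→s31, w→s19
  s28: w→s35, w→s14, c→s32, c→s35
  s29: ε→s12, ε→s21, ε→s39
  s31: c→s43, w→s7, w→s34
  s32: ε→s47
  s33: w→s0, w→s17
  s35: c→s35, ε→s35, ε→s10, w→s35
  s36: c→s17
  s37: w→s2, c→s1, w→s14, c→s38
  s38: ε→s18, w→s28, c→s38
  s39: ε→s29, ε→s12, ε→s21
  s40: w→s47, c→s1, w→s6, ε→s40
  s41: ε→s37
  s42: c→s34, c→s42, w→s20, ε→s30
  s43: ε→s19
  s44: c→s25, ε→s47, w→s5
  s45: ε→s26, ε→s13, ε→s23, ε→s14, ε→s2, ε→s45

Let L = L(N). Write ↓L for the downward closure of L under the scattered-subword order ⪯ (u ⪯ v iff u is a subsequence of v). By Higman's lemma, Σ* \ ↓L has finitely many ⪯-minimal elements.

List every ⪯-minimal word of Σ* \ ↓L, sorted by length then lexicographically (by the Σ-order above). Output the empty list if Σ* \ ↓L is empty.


A = [wwwc, wccwc, cwccww].

|Q|=48, |F|=16, |δ|=114 (53 ε).
min D↑ (13 st, q0=0, F={9}): 0:w→1,c→2 1:w→3,c→4 2:w→5,c→2 3:w→6,c→3 4:w→7,c→3 5:w→7,c→8 6:w→6,c→9 7:w→6,c→10 8:w→10,c→11 9:w→9,c→9 10:w→6,c→11 11:w→12,c→11 12:w→9,c→9 [Hopcroft].
'wwwc': run [38, 34, 22, 12, 5] end={s10,s24,s32,s35,s47} ∉↓L; 4/4 deletions ∈↓L.
'wccwc': N↓-sim [38, 34, 30, 25, 12, 5] end={s10,s24,s32,s35,s47} ∉↓L; 5/5 del acc.
'cwccww': run [38, 35, 29, 25, 15, 6, 3] end={s10,s14,s35} — reject; 6/6 single-dels accept.
3 minimals (antichain).


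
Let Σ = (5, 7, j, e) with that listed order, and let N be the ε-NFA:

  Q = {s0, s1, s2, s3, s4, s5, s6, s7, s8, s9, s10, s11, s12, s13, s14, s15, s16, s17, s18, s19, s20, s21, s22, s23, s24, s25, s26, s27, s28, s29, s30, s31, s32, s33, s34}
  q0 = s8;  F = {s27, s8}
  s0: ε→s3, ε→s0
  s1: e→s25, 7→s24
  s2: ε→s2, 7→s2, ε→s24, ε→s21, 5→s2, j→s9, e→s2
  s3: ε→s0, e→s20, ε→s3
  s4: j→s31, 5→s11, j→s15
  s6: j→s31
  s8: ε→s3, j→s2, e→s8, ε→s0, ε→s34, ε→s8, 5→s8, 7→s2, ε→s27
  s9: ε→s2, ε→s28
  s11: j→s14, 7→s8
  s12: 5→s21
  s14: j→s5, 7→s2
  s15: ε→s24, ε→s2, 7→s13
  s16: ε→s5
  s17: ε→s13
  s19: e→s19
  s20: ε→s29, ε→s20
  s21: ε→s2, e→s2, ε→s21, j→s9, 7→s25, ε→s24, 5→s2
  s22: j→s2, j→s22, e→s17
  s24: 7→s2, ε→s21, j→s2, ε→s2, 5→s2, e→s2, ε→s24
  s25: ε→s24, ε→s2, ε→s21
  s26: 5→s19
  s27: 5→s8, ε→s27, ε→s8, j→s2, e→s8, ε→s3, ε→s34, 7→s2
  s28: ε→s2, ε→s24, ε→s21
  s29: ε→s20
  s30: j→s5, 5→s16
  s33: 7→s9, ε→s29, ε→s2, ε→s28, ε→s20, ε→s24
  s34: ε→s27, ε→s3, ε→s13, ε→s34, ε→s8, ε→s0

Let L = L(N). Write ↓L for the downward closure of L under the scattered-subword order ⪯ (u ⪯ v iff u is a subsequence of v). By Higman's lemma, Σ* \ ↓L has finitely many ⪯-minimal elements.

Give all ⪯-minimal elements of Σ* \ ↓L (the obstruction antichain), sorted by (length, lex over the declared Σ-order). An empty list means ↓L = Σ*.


|Q|=35, |F|=2, |δ|=89 (48 ε).
min D↑ (2 st, q0=0, F={1}): 0:5→0,7→1,j→1,e→0 1:5→1,7→1,j→1,e→1.
'7': |S_i|=[14, 6] end={s2,s21,s24,s25,s28,s9} ∉↓L; 1/1 single-dels accept.
'j': |S_i|=[14, 6] end={s2,s21,s24,s25,s28,s9} ∉↓L; 1/1 single-dels accept.
2 obstructions.

min(Σ*\↓L) = [7, j].


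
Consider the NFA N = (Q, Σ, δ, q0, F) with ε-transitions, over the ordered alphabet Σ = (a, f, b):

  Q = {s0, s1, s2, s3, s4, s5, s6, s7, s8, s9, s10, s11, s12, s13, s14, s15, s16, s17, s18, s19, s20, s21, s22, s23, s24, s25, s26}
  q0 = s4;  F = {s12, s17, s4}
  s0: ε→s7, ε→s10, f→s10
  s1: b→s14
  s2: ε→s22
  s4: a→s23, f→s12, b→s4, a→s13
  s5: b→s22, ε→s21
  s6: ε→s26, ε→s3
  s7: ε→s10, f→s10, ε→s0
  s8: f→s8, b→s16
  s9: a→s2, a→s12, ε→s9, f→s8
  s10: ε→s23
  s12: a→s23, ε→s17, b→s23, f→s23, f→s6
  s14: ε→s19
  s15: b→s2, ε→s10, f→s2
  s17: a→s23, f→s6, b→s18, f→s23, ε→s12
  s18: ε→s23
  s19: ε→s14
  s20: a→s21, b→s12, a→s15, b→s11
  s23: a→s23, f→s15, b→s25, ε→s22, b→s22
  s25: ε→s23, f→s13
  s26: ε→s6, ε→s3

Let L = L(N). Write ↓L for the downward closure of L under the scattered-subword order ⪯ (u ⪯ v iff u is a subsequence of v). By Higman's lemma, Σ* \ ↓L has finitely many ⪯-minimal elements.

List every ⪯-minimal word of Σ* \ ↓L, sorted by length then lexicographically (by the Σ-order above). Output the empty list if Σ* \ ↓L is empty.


|Q|=27, |F|=3, |δ|=52 (20 ε).
min D↑ (3 st, q0=0, F={1}): 0:a→1,f→2,b→0 1:a→1,f→1,b→1 2:a→1,f→1,b→1 [Hopcroft].
'a': run [14, 7] end={s10,s13,s15,s2,s22,s23,s25} ∉↓L; 1/1 deletions ∈↓L.
'ff': |S_i|=[14, 13, 10] end={s10,s13,s15,s2,s22,s23,s25,s26,s3,s6} rej; 2/2 deletions ∈↓L.
'fb': N↓-sim [14, 13, 8] end={s10,s13,s15,s18,s2,s22,s23,s25} ∉↓L; 2/2 deletions ∈↓L.
3 words, ⪯-incomp.

min(Σ*\↓L) = [a, ff, fb].


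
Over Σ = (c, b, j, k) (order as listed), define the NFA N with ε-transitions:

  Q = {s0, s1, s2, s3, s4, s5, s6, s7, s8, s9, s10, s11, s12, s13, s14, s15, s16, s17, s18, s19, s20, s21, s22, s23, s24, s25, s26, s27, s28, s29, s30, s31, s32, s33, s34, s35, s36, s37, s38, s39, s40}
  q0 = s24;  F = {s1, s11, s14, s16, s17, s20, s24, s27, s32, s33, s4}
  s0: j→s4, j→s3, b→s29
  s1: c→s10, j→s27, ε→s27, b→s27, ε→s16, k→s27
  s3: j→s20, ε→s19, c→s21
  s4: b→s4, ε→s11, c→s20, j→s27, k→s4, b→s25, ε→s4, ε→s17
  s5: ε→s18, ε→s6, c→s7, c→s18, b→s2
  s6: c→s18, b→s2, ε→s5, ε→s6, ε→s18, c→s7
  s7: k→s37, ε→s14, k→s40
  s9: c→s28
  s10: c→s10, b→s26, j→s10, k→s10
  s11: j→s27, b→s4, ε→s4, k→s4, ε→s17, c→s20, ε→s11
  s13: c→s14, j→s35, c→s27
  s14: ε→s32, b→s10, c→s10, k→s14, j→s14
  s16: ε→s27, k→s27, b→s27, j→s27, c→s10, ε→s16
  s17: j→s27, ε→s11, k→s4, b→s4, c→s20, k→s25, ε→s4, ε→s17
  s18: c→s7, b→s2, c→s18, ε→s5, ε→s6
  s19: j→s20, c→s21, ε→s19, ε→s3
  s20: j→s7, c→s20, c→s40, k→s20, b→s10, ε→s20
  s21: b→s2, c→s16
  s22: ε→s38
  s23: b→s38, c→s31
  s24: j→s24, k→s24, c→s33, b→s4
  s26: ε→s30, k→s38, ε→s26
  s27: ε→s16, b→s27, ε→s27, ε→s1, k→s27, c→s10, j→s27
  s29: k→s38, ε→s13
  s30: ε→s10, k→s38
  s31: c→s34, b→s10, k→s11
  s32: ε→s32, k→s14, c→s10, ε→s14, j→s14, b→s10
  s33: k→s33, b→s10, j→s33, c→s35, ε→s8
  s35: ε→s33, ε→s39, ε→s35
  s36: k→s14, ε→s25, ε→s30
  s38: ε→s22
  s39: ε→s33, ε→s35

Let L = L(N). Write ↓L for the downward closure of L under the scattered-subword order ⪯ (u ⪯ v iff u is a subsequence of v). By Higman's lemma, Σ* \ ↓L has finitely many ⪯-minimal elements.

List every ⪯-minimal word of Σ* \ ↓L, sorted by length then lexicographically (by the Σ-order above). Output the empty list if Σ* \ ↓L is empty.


Antichain: [cb, bjc].

|Q|=41, |F|=11, |δ|=129 (45 ε).
min D↑ (7 st, q0=0, F={3}): 0:c→1,b→2,j→0,k→0 1:c→1,b→3,j→1,k→1 2:c→4,b→2,j→5,k→2 3:c→3,b→3,j→3,k→3 4:c→4,b→3,j→6,k→4 5:c→3,b→5,j→5,k→5 6:c→3,b→3,j→6,k→6 (ε-aug+det+¬).
'cb': run [23, 15, 5] end={s10,s22,s26,s30,s38} ∉↓L; 2/2 single-dels accept.
'bjc': N↓-sim [23, 18, 13, 5] end={s10,s22,s26,s30,s38} ∉↓L; 3/3 del acc.
2 words, ⪯-incomp.


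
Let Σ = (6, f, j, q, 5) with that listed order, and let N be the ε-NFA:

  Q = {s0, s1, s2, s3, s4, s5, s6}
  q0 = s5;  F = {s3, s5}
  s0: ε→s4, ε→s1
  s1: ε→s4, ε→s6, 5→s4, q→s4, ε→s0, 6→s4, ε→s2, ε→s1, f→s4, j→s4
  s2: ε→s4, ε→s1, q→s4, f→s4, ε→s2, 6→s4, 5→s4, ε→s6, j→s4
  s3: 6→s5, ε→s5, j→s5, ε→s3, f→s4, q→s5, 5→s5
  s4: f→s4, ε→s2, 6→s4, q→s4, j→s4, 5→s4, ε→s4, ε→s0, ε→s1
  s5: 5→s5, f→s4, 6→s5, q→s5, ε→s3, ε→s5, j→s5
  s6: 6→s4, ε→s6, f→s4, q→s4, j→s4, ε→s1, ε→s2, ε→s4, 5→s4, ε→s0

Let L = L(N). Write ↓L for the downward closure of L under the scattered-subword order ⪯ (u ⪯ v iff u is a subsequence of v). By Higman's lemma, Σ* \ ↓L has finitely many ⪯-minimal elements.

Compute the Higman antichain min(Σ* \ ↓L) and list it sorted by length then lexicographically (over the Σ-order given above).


Antichain: [f].

|Q|=7, |F|=2, |δ|=54 (24 ε).
min D↑ (2 st, q0=0, F={1}): 0:6→0,f→1,j→0,q→0,5→0 1:6→1,f→1,j→1,q→1,5→1.
'f': |S_i|=[7, 5] end={s0,s1,s2,s4,s6} ∉↓L; 1/1 single-dels accept.
1 words, ⪯-incomp.


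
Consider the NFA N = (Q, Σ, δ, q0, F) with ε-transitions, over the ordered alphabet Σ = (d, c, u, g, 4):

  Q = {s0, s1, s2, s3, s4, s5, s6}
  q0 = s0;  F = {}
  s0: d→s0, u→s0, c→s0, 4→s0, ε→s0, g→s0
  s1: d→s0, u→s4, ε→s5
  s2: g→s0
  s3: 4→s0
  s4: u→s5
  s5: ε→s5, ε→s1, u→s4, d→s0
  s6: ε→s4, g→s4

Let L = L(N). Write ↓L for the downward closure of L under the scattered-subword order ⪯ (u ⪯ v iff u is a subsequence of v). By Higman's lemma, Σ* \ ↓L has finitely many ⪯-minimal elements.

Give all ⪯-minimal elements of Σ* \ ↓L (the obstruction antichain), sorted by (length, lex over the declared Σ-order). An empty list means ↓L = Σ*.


|Q|=7, |F|=0, |δ|=18 (5 ε).
min D↑ (1 st, q0=0, F={0}): 0:d→0,c→0,u→0,g→0,4→0.
ε ∈ L(D↑) — L = ∅.

A = [ε].


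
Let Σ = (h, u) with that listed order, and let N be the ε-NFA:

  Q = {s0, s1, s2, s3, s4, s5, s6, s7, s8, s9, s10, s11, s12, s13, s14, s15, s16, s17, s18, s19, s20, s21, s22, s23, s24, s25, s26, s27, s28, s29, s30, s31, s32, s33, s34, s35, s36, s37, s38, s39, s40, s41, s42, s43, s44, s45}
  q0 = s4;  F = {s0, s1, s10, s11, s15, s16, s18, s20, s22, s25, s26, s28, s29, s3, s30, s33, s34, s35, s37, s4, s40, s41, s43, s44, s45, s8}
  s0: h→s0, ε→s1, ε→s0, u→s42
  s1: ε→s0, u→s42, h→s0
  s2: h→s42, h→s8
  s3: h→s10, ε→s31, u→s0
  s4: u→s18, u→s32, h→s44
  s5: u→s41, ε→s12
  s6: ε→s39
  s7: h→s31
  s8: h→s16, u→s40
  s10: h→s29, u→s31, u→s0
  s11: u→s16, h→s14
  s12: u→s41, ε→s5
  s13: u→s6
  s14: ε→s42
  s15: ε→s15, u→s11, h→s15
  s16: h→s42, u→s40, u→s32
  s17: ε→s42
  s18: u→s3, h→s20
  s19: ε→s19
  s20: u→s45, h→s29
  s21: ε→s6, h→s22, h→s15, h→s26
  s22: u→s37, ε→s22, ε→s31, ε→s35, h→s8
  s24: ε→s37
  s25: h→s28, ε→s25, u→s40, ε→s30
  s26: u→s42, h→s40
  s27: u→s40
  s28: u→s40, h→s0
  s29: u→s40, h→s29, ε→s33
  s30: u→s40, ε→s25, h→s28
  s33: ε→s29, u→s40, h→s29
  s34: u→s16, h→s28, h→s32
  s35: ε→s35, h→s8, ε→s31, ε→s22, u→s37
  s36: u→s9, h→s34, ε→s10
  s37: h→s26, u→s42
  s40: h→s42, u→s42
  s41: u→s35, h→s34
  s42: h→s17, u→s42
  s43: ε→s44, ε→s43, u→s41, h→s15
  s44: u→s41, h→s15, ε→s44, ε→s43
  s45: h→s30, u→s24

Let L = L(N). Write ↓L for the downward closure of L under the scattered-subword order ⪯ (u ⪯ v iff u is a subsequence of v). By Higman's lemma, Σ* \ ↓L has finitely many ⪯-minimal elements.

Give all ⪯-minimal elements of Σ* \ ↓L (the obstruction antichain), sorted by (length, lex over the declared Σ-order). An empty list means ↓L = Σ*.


min(Σ*\↓L) = [hhuh, uuuu, uhhuu, huhhhu, huuhhh].

|Q|=46, |F|=26, |δ|=99 (29 ε).
min D↑ (22 st, q0=0, F={14}): 0:h→1,u→2 1:h→3,u→4 2:h→5,u→6 3:h→3,u→7 4:h→8,u→9 5:h→10,u→11 6:h→12,u→13 7:h→14,u→15 8:h→16,u→15 9:h→17,u→18 10:h→10,u→19 11:h→20,u→18 12:h→10,u→13 13:h→13,u→14 14:h→14,u→14 15:h→14,u→19 16:h→13,u→19 17:h→15,u→19 18:h→21,u→14 19:h→14,u→14 20:h→16,u→19 21:h→19,u→14.
'hhuh': |S_i|=[32, 29, 18, 7, 3] end={s14,s17,s42} rej; 4/4 deletions ∈↓L.
'uuuu': |S_i|=[32, 28, 22, 10, 2] end={s17,s42} ∉↓L; 4/4 single-dels accept.
'uhhuu': run [32, 28, 22, 13, 4, 2] end={s17,s42} — reject; 5/5 deletions ∈↓L.
'huhhhu': N↓-sim [32, 29, 22, 14, 8, 4, 2] end={s17,s42} — reject; 6/6 single-dels accept.
'huuhhh': |S_i|=[32, 29, 22, 12, 7, 5, 2] end={s17,s42} rej; 6/6 del acc.
5 minimals (antichain).


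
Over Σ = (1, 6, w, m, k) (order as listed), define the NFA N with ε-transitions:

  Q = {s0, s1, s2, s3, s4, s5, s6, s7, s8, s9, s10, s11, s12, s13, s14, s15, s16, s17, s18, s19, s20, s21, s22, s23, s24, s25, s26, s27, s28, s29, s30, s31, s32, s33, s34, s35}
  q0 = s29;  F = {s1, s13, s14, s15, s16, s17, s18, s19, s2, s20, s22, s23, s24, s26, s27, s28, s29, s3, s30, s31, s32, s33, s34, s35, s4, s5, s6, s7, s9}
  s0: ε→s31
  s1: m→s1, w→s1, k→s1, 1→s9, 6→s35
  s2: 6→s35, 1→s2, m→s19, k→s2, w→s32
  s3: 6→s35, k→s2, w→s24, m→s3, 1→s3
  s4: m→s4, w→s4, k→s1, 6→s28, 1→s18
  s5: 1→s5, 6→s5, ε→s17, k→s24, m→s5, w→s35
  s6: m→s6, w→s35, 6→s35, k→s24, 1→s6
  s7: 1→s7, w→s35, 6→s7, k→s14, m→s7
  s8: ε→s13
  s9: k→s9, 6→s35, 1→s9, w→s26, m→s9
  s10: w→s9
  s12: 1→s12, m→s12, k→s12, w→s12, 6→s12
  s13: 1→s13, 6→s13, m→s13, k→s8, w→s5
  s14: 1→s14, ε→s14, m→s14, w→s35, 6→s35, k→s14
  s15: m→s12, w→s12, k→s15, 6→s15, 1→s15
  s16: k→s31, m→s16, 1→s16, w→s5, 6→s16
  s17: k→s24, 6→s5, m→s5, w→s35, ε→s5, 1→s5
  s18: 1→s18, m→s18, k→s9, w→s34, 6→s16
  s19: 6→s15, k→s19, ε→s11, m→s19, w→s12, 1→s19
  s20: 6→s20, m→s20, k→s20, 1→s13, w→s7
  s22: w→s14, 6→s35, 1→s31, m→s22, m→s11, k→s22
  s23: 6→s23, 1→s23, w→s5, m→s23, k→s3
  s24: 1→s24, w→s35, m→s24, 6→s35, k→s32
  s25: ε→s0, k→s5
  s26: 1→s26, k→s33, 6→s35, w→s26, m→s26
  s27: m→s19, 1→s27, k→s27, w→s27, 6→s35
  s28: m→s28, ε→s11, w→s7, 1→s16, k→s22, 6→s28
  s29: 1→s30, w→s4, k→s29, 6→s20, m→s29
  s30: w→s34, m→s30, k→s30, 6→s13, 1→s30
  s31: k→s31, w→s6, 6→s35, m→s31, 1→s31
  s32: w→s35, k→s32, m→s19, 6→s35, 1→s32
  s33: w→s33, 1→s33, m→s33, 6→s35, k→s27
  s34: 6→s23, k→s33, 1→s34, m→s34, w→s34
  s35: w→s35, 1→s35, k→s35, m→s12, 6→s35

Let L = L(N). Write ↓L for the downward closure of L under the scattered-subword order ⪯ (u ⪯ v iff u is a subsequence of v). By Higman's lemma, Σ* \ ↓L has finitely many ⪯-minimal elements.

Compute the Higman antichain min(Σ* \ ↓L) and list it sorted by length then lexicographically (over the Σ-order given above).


|Q|=36, |F|=29, |δ|=161 (8 ε).
min D↑ (29 st, q0=0, F={21}): 0:1→1,6→2,w→3,m→0,k→0 1:1→1,6→4,w→5,m→1,k→1 2:1→4,6→2,w→6,m→2,k→2 3:1→7,6→8,w→3,m→3,k→9 4:1→4,6→4,w→10,m→4,k→4 5:1→5,6→11,w→5,m→5,k→12 6:1→6,6→6,w→13,m→6,k→14 7:1→7,6→15,w→5,m→7,k→16 8:1→15,6→8,w→6,m→8,k→17 9:1→16,6→13,w→9,m→9,k→9 10:1→10,6→10,w→13,m→10,k→18 11:1→11,6→11,w→10,m→11,k→19 12:1→12,6→13,w→12,m→12,k→20 13:1→13,6→13,w→13,m→21,k→13 14:1→14,6→13,w→13,m→14,k→14 15:1→15,6→15,w→10,m→15,k→22 16:1→16,6→13,w→23,m→16,k→16 17:1→22,6→13,w→14,m→17,k→17 18:1→18,6→13,w→13,m→18,k→24 19:1→19,6→13,w→18,m→19,k→25 20:1→20,6→13,w→20,m→26,k→20 21:1→21,6→21,w→21,m→21,k→21 22:1→22,6→13,w→27,m→22,k→22 23:1→23,6→13,w→23,m→23,k→12 24:1→24,6→13,w→13,m→26,k→24 25:1→25,6→13,w→24,m→26,k→25 26:1→26,6→28,w→21,m→26,k→26 27:1→27,6→13,w→13,m→27,k→18 28:1→28,6→28,w→21,m→21,k→28 [Hopcroft].
'6wwm': N↓-sim [32, 22, 12, 2, 1] end={s12} ∉↓L; 4/4 single-dels accept.
'wk6m': N↓-sim [32, 27, 18, 3, 1] end={s12} ∉↓L; 4/4 single-dels accept.
'1wkkmw': run [32, 26, 17, 11, 8, 4, 1] end={s12} ∉↓L; 6/6 deletions ∈↓L.
3 obstructions.

Antichain: [6wwm, wk6m, 1wkkmw].


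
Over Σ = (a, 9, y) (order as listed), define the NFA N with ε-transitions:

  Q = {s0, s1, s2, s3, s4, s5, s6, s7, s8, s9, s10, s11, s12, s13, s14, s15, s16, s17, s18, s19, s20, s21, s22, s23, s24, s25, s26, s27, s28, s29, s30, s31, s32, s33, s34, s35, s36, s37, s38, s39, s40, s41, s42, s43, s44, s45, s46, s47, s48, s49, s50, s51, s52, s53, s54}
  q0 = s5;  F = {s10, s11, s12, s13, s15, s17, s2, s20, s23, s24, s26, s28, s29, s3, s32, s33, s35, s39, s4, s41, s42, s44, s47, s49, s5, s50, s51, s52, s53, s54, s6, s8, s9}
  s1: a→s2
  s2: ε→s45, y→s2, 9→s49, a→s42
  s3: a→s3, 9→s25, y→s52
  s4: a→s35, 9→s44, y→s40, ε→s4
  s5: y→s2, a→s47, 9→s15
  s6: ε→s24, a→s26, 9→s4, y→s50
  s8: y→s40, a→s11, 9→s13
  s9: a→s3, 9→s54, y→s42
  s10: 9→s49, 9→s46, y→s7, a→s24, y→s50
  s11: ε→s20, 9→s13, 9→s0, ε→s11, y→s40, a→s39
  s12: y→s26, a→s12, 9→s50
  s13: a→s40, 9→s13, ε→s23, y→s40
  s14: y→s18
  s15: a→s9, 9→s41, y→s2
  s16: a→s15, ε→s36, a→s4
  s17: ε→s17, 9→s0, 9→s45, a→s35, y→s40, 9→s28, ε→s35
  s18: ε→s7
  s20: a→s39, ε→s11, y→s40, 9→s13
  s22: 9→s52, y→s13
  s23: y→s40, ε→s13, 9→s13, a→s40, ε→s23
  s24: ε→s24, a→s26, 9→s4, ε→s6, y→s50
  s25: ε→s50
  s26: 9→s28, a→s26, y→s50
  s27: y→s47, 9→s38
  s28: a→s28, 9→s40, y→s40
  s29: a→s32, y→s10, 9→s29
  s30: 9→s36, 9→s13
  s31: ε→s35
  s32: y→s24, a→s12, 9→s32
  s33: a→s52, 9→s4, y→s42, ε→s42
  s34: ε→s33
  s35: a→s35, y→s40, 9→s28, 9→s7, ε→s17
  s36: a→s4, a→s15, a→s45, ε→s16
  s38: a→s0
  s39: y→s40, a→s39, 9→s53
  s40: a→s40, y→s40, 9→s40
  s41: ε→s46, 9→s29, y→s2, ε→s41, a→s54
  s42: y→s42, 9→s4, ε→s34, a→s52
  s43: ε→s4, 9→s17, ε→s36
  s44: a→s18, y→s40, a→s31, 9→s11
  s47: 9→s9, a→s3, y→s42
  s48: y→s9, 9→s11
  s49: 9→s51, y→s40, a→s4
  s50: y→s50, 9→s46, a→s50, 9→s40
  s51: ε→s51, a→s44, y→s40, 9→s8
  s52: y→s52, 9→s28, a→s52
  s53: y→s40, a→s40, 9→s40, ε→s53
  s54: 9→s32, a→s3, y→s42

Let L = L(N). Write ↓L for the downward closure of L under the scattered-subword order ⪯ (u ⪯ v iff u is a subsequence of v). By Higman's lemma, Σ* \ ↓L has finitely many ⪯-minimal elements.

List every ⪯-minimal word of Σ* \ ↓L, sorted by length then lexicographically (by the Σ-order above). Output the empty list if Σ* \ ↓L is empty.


min(Σ*\↓L) = [y9y, aa99, 999yy9, y9999a].

|Q|=55, |F|=33, |δ|=155 (28 ε).
min D↑ (29 st, q0=0, F={15}): 0:a→1,9→2,y→3 1:a→4,9→5,y→6 2:a→5,9→7,y→3 3:a→6,9→8,y→3 4:a→4,9→9,y→10 5:a→4,9→11,y→6 6:a→10,9→12,y→6 7:a→11,9→13,y→3 8:a→12,9→14,y→15 9:a→9,9→15,y→9 10:a→10,9→16,y→10 11:a→4,9→17,y→6 12:a→18,9→19,y→15 13:a→17,9→13,y→20 14:a→19,9→21,y→15 15:a→15,9→15,y→15 16:a→16,9→15,y→15 17:a→22,9→17,y→23 18:a→18,9→16,y→15 19:a→18,9→24,y→15 20:a→23,9→8,y→9 21:a→24,9→25,y→15 22:a→22,9→9,y→26 23:a→26,9→12,y→9 24:a→27,9→25,y→15 25:a→15,9→25,y→15 26:a→26,9→16,y→9 27:a→27,9→28,y→15 28:a→15,9→15,y→15.
'y9y': run [42, 31, 21, 1] end={s40} rej; 3/3 single-dels accept.
'aa99': run [42, 33, 18, 9, 2] end={s40,s46} ∉↓L; 4/4 single-dels accept.
'999yy9': |S_i|=[42, 40, 38, 30, 26, 4, 2] end={s40,s46} ∉↓L; 6/6 single-dels accept.
'y9999a': |S_i|=[42, 31, 21, 18, 12, 5, 1] end={s40} ∉↓L; 6/6 del acc.
4 words, ⪯-incomp.


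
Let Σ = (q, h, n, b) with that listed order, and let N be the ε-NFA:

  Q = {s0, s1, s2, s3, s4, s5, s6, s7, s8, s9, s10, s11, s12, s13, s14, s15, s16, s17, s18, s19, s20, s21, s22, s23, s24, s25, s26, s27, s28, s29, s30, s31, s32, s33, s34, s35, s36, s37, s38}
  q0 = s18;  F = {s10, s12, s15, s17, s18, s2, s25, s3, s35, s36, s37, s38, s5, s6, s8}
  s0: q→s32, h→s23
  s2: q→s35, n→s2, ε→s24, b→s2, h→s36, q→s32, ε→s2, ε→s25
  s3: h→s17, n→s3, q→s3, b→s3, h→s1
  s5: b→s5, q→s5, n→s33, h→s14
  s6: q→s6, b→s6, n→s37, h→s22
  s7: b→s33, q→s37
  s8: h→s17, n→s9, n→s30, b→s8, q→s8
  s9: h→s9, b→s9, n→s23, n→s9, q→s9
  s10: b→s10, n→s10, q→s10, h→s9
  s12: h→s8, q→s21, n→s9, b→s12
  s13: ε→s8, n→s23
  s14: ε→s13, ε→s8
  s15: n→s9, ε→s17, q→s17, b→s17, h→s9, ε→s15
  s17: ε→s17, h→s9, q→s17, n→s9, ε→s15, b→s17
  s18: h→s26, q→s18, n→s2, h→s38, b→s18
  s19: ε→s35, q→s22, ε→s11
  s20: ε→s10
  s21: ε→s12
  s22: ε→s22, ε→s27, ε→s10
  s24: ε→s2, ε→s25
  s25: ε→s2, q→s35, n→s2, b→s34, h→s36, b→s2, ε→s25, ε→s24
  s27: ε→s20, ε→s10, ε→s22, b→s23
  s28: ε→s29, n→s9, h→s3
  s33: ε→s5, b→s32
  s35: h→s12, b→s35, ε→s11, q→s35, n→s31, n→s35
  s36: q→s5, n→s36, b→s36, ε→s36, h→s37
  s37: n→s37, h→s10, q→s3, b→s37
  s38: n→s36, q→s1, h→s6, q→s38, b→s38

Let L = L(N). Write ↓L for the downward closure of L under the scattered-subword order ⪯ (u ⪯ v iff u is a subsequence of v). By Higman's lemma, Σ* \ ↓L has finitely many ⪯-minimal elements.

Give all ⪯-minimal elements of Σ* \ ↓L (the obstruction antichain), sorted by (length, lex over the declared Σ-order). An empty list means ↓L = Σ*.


|Q|=39, |F|=15, |δ|=111 (29 ε).
min D↑ (14 st, q0=0, F={10}): 0:q→0,h→1,n→2,b→0 1:q→1,h→3,n→4,b→1 2:q→5,h→4,n→2,b→2 3:q→3,h→6,n→7,b→3 4:q→8,h→7,n→4,b→4 5:q→5,h→9,n→5,b→5 6:q→6,h→10,n→6,b→6 7:q→11,h→6,n→7,b→7 8:q→8,h→12,n→8,b→8 9:q→9,h→12,n→10,b→9 10:q→10,h→10,n→10,b→10 11:q→11,h→13,n→11,b→11 12:q→12,h→13,n→10,b→12 13:q→13,h→10,n→10,b→13.
'hhhh': |S_i|=[32, 24, 16, 9, 2] end={s23,s9} rej; 4/4 del acc.
'nqhn': |S_i|=[32, 25, 19, 11, 3] end={s23,s30,s9} — reject; 4/4 del acc.
2 minimals (antichain).

A = [hhhh, nqhn].


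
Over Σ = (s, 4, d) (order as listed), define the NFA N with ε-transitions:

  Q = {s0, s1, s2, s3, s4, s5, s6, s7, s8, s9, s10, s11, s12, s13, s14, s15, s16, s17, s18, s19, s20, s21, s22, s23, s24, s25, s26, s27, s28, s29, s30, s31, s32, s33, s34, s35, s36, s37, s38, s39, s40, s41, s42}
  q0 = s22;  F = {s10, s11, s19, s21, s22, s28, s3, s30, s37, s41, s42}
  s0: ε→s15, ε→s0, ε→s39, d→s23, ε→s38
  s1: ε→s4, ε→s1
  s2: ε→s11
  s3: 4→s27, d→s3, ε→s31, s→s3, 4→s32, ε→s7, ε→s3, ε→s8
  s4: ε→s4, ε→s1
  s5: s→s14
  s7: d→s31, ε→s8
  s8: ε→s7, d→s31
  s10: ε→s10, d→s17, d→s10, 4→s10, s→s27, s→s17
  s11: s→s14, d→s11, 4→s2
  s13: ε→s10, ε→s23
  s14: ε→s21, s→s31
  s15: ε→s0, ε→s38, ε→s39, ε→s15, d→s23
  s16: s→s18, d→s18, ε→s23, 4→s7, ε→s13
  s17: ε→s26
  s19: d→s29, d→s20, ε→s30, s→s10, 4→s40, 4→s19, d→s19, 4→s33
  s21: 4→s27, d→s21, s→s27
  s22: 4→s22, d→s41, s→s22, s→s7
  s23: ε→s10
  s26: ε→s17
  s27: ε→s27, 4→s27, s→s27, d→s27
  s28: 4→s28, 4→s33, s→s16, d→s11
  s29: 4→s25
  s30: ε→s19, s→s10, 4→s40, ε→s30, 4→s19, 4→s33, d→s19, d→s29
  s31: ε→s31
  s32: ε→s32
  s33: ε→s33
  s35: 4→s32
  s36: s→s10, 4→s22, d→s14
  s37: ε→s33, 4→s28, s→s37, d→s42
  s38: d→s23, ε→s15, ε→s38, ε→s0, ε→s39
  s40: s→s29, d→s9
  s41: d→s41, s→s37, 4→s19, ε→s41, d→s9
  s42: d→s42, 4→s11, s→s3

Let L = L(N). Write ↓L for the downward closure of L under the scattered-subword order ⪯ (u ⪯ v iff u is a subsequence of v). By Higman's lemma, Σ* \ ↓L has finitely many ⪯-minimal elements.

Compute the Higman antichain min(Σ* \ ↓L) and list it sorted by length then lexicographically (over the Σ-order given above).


A = [d4ss, dsds4].

|Q|=43, |F|=11, |δ|=107 (41 ε).
min D↑ (11 st, q0=0, F={9}): 0:s→0,4→0,d→1 1:s→2,4→3,d→1 2:s→2,4→4,d→5 3:s→6,4→3,d→3 4:s→6,4→4,d→7 5:s→8,4→7,d→5 6:s→9,4→6,d→6 7:s→10,4→7,d→7 8:s→8,4→9,d→8 9:s→9,4→9,d→9 10:s→9,4→9,d→10 [Hopcroft].
'd4ss': N↓-sim [30, 29, 25, 15, 5] end={s17,s18,s26,s27,s31} — reject; 4/4 single-dels accept.
'dsds4': run [30, 29, 23, 15, 10, 2] end={s27,s32} — reject; 5/5 del acc.
2 words, ⪯-incomp.
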